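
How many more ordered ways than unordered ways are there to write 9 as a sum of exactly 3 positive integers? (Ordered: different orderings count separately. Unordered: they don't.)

21

Ordered (compositions into 3 parts): C(8,2) = 28.
Unordered (partitions into 3 parts): 7.
Difference: 28 − 7 = 21.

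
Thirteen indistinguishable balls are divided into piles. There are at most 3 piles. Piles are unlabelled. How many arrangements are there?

They are:
13
1+12
2+11
1+1+11
3+10
1+2+10
4+9
1+3+9
2+2+9
5+8
1+4+8
2+3+8
6+7
1+5+7
2+4+7
3+3+7
1+6+6
2+5+6
3+4+6
3+5+5
4+4+5
Counting gives 21.

21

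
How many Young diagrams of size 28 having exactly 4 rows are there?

A full systematic count gives 169.

169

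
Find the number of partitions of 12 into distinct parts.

The partitions of 12 that satisfy the conditions:
12
11,1
10,2
9,3
9,2,1
8,4
8,3,1
7,5
7,4,1
7,3,2
6,5,1
6,4,2
6,3,2,1
5,4,3
5,4,2,1

15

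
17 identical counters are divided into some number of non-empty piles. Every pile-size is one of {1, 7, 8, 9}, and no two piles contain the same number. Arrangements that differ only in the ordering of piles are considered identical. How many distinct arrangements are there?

They are:
9, 8
9, 7, 1

2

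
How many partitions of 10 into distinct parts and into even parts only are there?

Listing the qualifying partitions of 10:
10
2, 8
4, 6

3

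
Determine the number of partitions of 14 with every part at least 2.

34

A partial list (first 12 by largest part):
14
12 + 2
11 + 3
10 + 4
10 + 2 + 2
9 + 5
9 + 3 + 2
8 + 6
8 + 4 + 2
8 + 3 + 3
8 + 2 + 2 + 2
7 + 7
…and 22 more, for 34 total.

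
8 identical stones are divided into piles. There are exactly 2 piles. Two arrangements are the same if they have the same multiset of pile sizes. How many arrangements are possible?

4

Enumerating:
1+7
2+6
3+5
4+4
That's 4 in total.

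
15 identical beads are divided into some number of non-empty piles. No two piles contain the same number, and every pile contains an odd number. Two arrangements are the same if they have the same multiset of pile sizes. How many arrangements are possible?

Enumerating:
15
1+3+11
1+5+9
3+5+7
That's 4 in total.

4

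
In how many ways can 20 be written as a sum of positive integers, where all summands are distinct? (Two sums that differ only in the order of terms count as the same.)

64

There are too many to list fully; the first 12 (by largest part) are:
20
19, 1
18, 2
17, 3
17, 2, 1
16, 4
16, 3, 1
15, 5
15, 4, 1
15, 3, 2
14, 6
14, 5, 1
…and 52 more, for 64 total.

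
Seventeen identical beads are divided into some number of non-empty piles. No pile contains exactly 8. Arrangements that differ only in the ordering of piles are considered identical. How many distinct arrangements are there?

267

Enumerating by decreasing first part gives 267 partitions in all.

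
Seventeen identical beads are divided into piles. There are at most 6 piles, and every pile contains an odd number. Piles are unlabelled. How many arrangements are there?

They are:
17
15,1,1
13,3,1
13,1,1,1,1
11,5,1
11,3,3
11,3,1,1,1
9,7,1
9,5,3
9,5,1,1,1
9,3,3,1,1
7,7,3
7,7,1,1,1
7,5,5
7,5,3,1,1
7,3,3,3,1
5,5,5,1,1
5,5,3,3,1
5,3,3,3,3

19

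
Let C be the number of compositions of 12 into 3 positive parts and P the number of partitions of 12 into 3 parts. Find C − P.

43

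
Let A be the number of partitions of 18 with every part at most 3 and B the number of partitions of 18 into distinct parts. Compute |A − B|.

9

Partitions of 18 with every part at most 3: 37.
Partitions of 18 into distinct parts: 46.
|37 − 46| = 9.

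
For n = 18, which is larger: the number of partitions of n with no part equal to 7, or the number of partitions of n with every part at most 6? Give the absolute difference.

Partitions of 18 with no part equal to 7: 329.
Partitions of 18 with every part at most 6: 199.
|329 − 199| = 130.

130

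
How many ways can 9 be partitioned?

A partial list (first 12 by largest part):
9
8,1
7,2
7,1,1
6,3
6,2,1
6,1,1,1
5,4
5,3,1
5,2,2
5,2,1,1
5,1,1,1,1
…and 18 more, for 30 total.

30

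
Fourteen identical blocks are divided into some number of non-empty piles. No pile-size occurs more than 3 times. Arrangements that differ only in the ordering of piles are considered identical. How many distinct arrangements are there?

82

A full systematic count gives 82.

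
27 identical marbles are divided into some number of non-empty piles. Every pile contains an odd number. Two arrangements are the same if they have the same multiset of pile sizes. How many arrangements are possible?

A full systematic count gives 192.

192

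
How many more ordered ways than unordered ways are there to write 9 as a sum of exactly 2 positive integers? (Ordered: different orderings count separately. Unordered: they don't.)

Ordered (compositions into 2 parts): C(8,1) = 8.
Unordered (partitions into 2 parts): 4.
Difference: 8 − 4 = 4.

4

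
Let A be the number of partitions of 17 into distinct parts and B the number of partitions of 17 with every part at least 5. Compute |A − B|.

Partitions of 17 into distinct parts: 38.
Partitions of 17 with every part at least 5: 7.
|38 − 7| = 31.

31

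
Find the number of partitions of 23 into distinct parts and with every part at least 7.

Enumerating:
23
16,7
15,8
14,9
13,10
12,11

6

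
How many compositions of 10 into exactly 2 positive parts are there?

9

A composition of 10 into 2 positive parts is chosen by placing 1 dividers among the 9 gaps between 10 units: C(9,1) = 9.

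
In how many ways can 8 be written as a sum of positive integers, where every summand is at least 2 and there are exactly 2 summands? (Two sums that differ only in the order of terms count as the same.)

3

Enumerating:
2,6
3,5
4,4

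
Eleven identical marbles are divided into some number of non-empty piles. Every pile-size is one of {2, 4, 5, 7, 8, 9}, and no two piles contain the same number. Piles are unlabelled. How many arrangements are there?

Listing the qualifying partitions of 11:
2,9
4,7
2,4,5

3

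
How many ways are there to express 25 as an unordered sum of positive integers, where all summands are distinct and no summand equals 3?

87

Enumerating by decreasing first part gives 87 partitions in all.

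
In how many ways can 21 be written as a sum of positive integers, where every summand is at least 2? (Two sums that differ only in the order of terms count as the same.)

Counting exhaustively, 165 partitions satisfy the conditions.

165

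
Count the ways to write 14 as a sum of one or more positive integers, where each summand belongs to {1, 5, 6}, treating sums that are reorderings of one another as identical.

6

They are:
6,6,1,1
6,5,1,1,1
6,1,1,1,1,1,1,1,1
5,5,1,1,1,1
5,1,1,1,1,1,1,1,1,1
1,1,1,1,1,1,1,1,1,1,1,1,1,1
Counting gives 6.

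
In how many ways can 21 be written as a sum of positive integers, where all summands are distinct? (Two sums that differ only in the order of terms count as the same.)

76

Systematic enumeration (by largest part, then next-largest, …) yields 76.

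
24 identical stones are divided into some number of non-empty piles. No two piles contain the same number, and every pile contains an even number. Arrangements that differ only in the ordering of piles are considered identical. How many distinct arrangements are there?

Listing the qualifying partitions of 24:
24
22, 2
20, 4
18, 6
18, 4, 2
16, 8
16, 6, 2
14, 10
14, 8, 2
14, 6, 4
12, 10, 2
12, 8, 4
12, 6, 4, 2
10, 8, 6
10, 8, 4, 2

15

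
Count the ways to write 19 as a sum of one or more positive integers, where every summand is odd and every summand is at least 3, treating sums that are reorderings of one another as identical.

Enumerating:
19
13+3+3
11+5+3
9+7+3
9+5+5
7+7+5
7+3+3+3+3
5+5+3+3+3

8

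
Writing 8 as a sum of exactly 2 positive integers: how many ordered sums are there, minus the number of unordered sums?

3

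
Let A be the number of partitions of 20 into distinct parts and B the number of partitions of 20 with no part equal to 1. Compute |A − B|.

73

Partitions of 20 into distinct parts: 64.
Partitions of 20 with no part equal to 1: 137.
|64 − 137| = 73.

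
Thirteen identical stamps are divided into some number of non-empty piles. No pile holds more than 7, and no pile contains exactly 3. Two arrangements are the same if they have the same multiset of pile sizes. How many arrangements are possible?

44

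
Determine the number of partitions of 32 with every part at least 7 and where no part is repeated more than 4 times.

32

There are too many to list fully; the first 12 (by largest part) are:
32
7,25
8,24
9,23
10,22
11,21
12,20
13,19
14,18
7,7,18
15,17
7,8,17
…and 20 more, for 32 total.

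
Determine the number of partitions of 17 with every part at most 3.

33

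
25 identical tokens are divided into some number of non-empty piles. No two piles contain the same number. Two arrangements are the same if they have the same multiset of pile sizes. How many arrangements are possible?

142

A full systematic count gives 142.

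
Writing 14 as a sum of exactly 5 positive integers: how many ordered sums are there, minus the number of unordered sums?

692

Compositions: C(13,4) = 715.
Partitions of 14 into exactly 5 parts: 23.
Difference: 715 − 23 = 692.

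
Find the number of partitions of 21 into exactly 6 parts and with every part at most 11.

98

Systematic enumeration (by largest part, then next-largest, …) yields 98.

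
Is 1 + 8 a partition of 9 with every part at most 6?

No

The parts sum to 9, and the condition 'no summand exceeds 6' is violated.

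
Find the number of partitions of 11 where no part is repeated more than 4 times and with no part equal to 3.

25

Enumerating:
11
1 + 10
2 + 9
1 + 1 + 9
1 + 2 + 8
1 + 1 + 1 + 8
4 + 7
2 + 2 + 7
1 + 1 + 2 + 7
1 + 1 + 1 + 1 + 7
5 + 6
1 + 4 + 6
1 + 2 + 2 + 6
1 + 1 + 1 + 2 + 6
1 + 5 + 5
2 + 4 + 5
1 + 1 + 4 + 5
2 + 2 + 2 + 5
1 + 1 + 2 + 2 + 5
1 + 1 + 1 + 1 + 2 + 5
1 + 2 + 4 + 4
1 + 1 + 1 + 4 + 4
1 + 2 + 2 + 2 + 4
1 + 1 + 1 + 2 + 2 + 4
1 + 1 + 1 + 2 + 2 + 2 + 2
Counting gives 25.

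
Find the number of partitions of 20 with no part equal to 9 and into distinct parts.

A partial list (first 12 by largest part):
20
19+1
18+2
17+3
17+2+1
16+4
16+3+1
15+5
15+4+1
15+3+2
14+6
14+5+1
…and 41 more, for 53 total.

53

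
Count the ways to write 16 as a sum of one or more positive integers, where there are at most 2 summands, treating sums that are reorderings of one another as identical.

9

Listing the qualifying partitions of 16:
16
15 + 1
14 + 2
13 + 3
12 + 4
11 + 5
10 + 6
9 + 7
8 + 8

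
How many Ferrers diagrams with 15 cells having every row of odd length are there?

A partial list (first 12 by largest part):
15
1, 1, 13
1, 3, 11
1, 1, 1, 1, 11
1, 5, 9
3, 3, 9
1, 1, 1, 3, 9
1, 1, 1, 1, 1, 1, 9
1, 7, 7
3, 5, 7
1, 1, 1, 5, 7
1, 1, 3, 3, 7
…and 15 more, for 27 total.

27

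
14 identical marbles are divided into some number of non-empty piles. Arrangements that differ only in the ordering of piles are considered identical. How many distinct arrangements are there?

Enumerating by decreasing first part gives 135 partitions in all.

135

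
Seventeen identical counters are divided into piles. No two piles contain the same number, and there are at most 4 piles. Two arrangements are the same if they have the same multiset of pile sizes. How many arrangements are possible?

36

A partial list (first 12 by largest part):
17
16, 1
15, 2
14, 3
14, 2, 1
13, 4
13, 3, 1
12, 5
12, 4, 1
12, 3, 2
11, 6
11, 5, 1
…and 24 more, for 36 total.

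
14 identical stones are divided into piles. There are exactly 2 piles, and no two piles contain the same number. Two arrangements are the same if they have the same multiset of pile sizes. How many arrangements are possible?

6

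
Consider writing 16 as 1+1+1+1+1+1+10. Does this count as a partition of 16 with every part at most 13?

Yes

The parts sum to 16, and the condition 'no summand exceeds 13' holds.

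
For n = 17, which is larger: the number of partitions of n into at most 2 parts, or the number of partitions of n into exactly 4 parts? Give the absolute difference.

Partitions of 17 into at most 2 parts: 9.
Partitions of 17 into exactly 4 parts: 39.
|9 − 39| = 30.

30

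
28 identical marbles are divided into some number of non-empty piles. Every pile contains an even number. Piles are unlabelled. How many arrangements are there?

135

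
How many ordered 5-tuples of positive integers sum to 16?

1365

Place 4 bars in the 15 internal gaps of a row of 16 dots: C(15,4) = 1365.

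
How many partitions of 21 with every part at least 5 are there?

15

Enumerating:
21
16+5
15+6
14+7
13+8
12+9
11+10
11+5+5
10+6+5
9+7+5
9+6+6
8+8+5
8+7+6
7+7+7
6+5+5+5
Counting gives 15.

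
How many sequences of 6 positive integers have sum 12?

462

Place 5 bars in the 11 internal gaps of a row of 12 dots: C(11,5) = 462.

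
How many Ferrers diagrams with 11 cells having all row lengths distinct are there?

12

Listing the qualifying partitions of 11:
11
10 + 1
9 + 2
8 + 3
8 + 2 + 1
7 + 4
7 + 3 + 1
6 + 5
6 + 4 + 1
6 + 3 + 2
5 + 4 + 2
5 + 3 + 2 + 1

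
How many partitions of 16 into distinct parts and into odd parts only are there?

5

Listing the qualifying partitions of 16:
1 + 15
3 + 13
5 + 11
7 + 9
1 + 3 + 5 + 7
That's 5 in total.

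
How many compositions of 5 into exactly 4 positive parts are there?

4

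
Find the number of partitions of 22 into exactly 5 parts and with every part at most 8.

49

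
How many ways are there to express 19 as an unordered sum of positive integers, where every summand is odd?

54

A partial list (first 12 by largest part):
19
1,1,17
1,3,15
1,1,1,1,15
1,5,13
3,3,13
1,1,1,3,13
1,1,1,1,1,1,13
1,7,11
3,5,11
1,1,1,5,11
1,1,3,3,11
…and 42 more, for 54 total.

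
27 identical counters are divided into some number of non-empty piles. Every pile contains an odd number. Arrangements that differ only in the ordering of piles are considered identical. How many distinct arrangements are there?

192

A full systematic count gives 192.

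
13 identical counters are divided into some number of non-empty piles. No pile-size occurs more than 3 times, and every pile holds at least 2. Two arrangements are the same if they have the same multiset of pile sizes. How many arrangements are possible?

They are:
13
2 + 11
3 + 10
4 + 9
2 + 2 + 9
5 + 8
2 + 3 + 8
6 + 7
2 + 4 + 7
3 + 3 + 7
2 + 2 + 2 + 7
2 + 5 + 6
3 + 4 + 6
2 + 2 + 3 + 6
3 + 5 + 5
4 + 4 + 5
2 + 2 + 4 + 5
2 + 3 + 3 + 5
2 + 3 + 4 + 4
3 + 3 + 3 + 4
2 + 2 + 2 + 3 + 4
2 + 2 + 3 + 3 + 3

22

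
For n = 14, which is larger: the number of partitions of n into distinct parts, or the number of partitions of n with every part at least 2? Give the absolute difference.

12

Partitions of 14 into distinct parts: 22.
Partitions of 14 with every part at least 2: 34.
|22 − 34| = 12.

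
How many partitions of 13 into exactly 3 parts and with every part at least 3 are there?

4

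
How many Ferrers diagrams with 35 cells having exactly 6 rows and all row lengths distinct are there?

There are 90 such partitions.

90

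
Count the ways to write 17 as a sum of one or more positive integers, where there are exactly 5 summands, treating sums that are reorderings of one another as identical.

47

There are too many to list fully; the first 12 (by largest part) are:
1, 1, 1, 1, 13
1, 1, 1, 2, 12
1, 1, 1, 3, 11
1, 1, 2, 2, 11
1, 1, 1, 4, 10
1, 1, 2, 3, 10
1, 2, 2, 2, 10
1, 1, 1, 5, 9
1, 1, 2, 4, 9
1, 1, 3, 3, 9
1, 2, 2, 3, 9
2, 2, 2, 2, 9
…and 35 more, for 47 total.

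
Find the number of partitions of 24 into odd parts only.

122

Counting exhaustively, 122 partitions satisfy the conditions.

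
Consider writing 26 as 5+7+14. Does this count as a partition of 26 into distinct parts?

Yes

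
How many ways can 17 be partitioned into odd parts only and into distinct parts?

5

They are:
17
1 + 3 + 13
1 + 5 + 11
1 + 7 + 9
3 + 5 + 9
That's 5 in total.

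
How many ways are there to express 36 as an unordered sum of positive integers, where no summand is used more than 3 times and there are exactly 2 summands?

18

The partitions of 36 that satisfy the conditions:
1,35
2,34
3,33
4,32
5,31
6,30
7,29
8,28
9,27
10,26
11,25
12,24
13,23
14,22
15,21
16,20
17,19
18,18
Counting gives 18.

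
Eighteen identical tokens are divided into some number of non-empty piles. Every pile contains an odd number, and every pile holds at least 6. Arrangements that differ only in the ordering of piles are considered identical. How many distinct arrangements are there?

2

They are:
11 + 7
9 + 9
Counting gives 2.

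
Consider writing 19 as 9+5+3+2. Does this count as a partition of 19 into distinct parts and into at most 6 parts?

Yes

The parts sum to 19, and the condition 'all summands are distinct' holds; the condition 'there are at most 6 summands' holds.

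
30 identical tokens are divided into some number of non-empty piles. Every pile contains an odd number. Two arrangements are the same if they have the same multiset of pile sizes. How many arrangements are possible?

296

Enumerating by decreasing first part gives 296 partitions in all.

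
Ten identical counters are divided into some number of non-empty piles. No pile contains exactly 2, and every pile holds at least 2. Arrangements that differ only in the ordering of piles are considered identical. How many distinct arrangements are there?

Enumerating:
10
7,3
6,4
5,5
4,3,3
That's 5 in total.

5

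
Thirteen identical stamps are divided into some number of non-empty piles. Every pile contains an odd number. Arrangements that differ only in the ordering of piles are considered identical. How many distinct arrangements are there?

They are:
13
11+1+1
9+3+1
9+1+1+1+1
7+5+1
7+3+3
7+3+1+1+1
7+1+1+1+1+1+1
5+5+3
5+5+1+1+1
5+3+3+1+1
5+3+1+1+1+1+1
5+1+1+1+1+1+1+1+1
3+3+3+3+1
3+3+3+1+1+1+1
3+3+1+1+1+1+1+1+1
3+1+1+1+1+1+1+1+1+1+1
1+1+1+1+1+1+1+1+1+1+1+1+1
Counting gives 18.

18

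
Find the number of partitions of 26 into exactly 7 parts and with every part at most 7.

90

Systematic enumeration (by largest part, then next-largest, …) yields 90.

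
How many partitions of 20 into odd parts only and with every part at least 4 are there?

Listing the qualifying partitions of 20:
15,5
13,7
11,9
5,5,5,5
Counting gives 4.

4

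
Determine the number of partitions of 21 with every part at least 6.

9

Listing the qualifying partitions of 21:
21
15, 6
14, 7
13, 8
12, 9
11, 10
9, 6, 6
8, 7, 6
7, 7, 7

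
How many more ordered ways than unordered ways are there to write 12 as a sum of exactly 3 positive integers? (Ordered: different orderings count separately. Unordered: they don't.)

43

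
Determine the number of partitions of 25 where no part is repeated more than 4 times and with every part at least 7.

Enumerating:
25
18+7
17+8
16+9
15+10
14+11
13+12
11+7+7
10+8+7
9+9+7
9+8+8
That's 11 in total.

11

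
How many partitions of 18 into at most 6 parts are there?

199

Direct enumeration gives 199 partitions.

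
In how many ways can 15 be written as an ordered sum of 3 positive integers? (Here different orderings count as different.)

By stars and bars with positive parts, the count is C(14,2) = 91.

91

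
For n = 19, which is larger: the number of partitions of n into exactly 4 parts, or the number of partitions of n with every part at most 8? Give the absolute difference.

298

Partitions of 19 into exactly 4 parts: 54.
Partitions of 19 with every part at most 8: 352.
|54 − 352| = 298.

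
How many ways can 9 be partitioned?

30

A partial list (first 12 by largest part):
9
1 + 8
2 + 7
1 + 1 + 7
3 + 6
1 + 2 + 6
1 + 1 + 1 + 6
4 + 5
1 + 3 + 5
2 + 2 + 5
1 + 1 + 2 + 5
1 + 1 + 1 + 1 + 5
…and 18 more, for 30 total.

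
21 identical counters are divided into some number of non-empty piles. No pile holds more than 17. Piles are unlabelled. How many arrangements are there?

785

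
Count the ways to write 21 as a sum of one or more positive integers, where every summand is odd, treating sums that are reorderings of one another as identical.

76

There are 76 such partitions.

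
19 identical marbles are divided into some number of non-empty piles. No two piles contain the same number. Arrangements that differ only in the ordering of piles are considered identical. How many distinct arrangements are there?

54

A partial list (first 12 by largest part):
19
18+1
17+2
16+3
16+2+1
15+4
15+3+1
14+5
14+4+1
14+3+2
13+6
13+5+1
…and 42 more, for 54 total.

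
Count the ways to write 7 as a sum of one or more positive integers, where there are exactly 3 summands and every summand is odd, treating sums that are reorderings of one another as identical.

2

The partitions of 7 that satisfy the conditions:
5 + 1 + 1
3 + 3 + 1
That's 2 in total.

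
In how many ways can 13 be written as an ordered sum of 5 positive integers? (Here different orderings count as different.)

Place 4 bars in the 12 internal gaps of a row of 13 dots: C(12,4) = 495.

495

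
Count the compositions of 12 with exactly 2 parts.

By stars and bars with positive parts, the count is C(11,1) = 11.

11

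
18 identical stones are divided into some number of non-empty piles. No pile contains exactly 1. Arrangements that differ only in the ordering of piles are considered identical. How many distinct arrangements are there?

A full systematic count gives 88.

88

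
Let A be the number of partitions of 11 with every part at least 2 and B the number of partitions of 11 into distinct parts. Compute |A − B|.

Partitions of 11 with every part at least 2: 14.
Partitions of 11 into distinct parts: 12.
|14 − 12| = 2.

2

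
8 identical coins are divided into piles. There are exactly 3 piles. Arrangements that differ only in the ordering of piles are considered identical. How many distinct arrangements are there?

They are:
6+1+1
5+2+1
4+3+1
4+2+2
3+3+2

5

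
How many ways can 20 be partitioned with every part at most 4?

There are 108 such partitions.

108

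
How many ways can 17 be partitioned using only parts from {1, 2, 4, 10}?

There are too many to list fully; the first 12 (by largest part) are:
10, 4, 2, 1
10, 4, 1, 1, 1
10, 2, 2, 2, 1
10, 2, 2, 1, 1, 1
10, 2, 1, 1, 1, 1, 1
10, 1, 1, 1, 1, 1, 1, 1
4, 4, 4, 4, 1
4, 4, 4, 2, 2, 1
4, 4, 4, 2, 1, 1, 1
4, 4, 4, 1, 1, 1, 1, 1
4, 4, 2, 2, 2, 2, 1
4, 4, 2, 2, 2, 1, 1, 1
…and 19 more, for 31 total.

31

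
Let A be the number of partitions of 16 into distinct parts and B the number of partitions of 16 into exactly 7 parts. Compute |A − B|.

Partitions of 16 into distinct parts: 32.
Partitions of 16 into exactly 7 parts: 28.
|32 − 28| = 4.

4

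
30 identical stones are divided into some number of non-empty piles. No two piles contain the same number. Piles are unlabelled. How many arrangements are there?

There are 296 such partitions.

296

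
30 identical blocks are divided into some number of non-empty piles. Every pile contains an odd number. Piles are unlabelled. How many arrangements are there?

296

A full systematic count gives 296.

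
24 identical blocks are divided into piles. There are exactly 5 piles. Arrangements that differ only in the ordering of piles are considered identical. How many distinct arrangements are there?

A full systematic count gives 164.

164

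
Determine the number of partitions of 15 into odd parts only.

There are too many to list fully; the first 12 (by largest part) are:
15
13,1,1
11,3,1
11,1,1,1,1
9,5,1
9,3,3
9,3,1,1,1
9,1,1,1,1,1,1
7,7,1
7,5,3
7,5,1,1,1
7,3,3,1,1
…and 15 more, for 27 total.

27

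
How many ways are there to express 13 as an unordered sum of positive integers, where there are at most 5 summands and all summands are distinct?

The partitions of 13 that satisfy the conditions:
13
1 + 12
2 + 11
3 + 10
1 + 2 + 10
4 + 9
1 + 3 + 9
5 + 8
1 + 4 + 8
2 + 3 + 8
6 + 7
1 + 5 + 7
2 + 4 + 7
1 + 2 + 3 + 7
2 + 5 + 6
3 + 4 + 6
1 + 2 + 4 + 6
1 + 3 + 4 + 5

18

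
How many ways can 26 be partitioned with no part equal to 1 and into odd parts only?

23

Listing the qualifying partitions of 26:
23+3
21+5
19+7
17+9
17+3+3+3
15+11
15+5+3+3
13+13
13+7+3+3
13+5+5+3
11+9+3+3
11+7+5+3
11+5+5+5
11+3+3+3+3+3
9+9+5+3
9+7+7+3
9+7+5+5
9+5+3+3+3+3
7+7+7+5
7+7+3+3+3+3
7+5+5+3+3+3
5+5+5+5+3+3
5+3+3+3+3+3+3+3
That's 23 in total.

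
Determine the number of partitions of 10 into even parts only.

7

Listing the qualifying partitions of 10:
10
8, 2
6, 4
6, 2, 2
4, 4, 2
4, 2, 2, 2
2, 2, 2, 2, 2
Counting gives 7.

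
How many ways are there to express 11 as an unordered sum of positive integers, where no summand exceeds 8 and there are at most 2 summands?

3

Listing the qualifying partitions of 11:
8 + 3
7 + 4
6 + 5
Counting gives 3.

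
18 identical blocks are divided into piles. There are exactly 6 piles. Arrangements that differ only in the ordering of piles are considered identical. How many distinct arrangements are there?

There are too many to list fully; the first 12 (by largest part) are:
13 + 1 + 1 + 1 + 1 + 1
12 + 2 + 1 + 1 + 1 + 1
11 + 3 + 1 + 1 + 1 + 1
11 + 2 + 2 + 1 + 1 + 1
10 + 4 + 1 + 1 + 1 + 1
10 + 3 + 2 + 1 + 1 + 1
10 + 2 + 2 + 2 + 1 + 1
9 + 5 + 1 + 1 + 1 + 1
9 + 4 + 2 + 1 + 1 + 1
9 + 3 + 3 + 1 + 1 + 1
9 + 3 + 2 + 2 + 1 + 1
9 + 2 + 2 + 2 + 2 + 1
…and 46 more, for 58 total.

58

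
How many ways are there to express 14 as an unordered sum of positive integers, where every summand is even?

15

Enumerating:
14
2+12
4+10
2+2+10
6+8
2+4+8
2+2+2+8
2+6+6
4+4+6
2+2+4+6
2+2+2+2+6
2+4+4+4
2+2+2+4+4
2+2+2+2+2+4
2+2+2+2+2+2+2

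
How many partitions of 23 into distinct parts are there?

Counting exhaustively, 104 partitions satisfy the conditions.

104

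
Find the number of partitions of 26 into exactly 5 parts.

221

Enumerating by decreasing first part gives 221 partitions in all.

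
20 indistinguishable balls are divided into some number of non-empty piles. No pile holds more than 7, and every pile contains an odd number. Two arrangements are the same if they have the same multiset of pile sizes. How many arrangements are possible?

There are too many to list fully; the first 12 (by largest part) are:
7,7,5,1
7,7,3,3
7,7,3,1,1,1
7,7,1,1,1,1,1,1
7,5,5,3
7,5,5,1,1,1
7,5,3,3,1,1
7,5,3,1,1,1,1,1
7,5,1,1,1,1,1,1,1,1
7,3,3,3,3,1
7,3,3,3,1,1,1,1
7,3,3,1,1,1,1,1,1,1
…and 22 more, for 34 total.

34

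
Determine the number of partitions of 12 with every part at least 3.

Listing the qualifying partitions of 12:
12
9 + 3
8 + 4
7 + 5
6 + 6
6 + 3 + 3
5 + 4 + 3
4 + 4 + 4
3 + 3 + 3 + 3

9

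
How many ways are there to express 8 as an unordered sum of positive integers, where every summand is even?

Enumerating:
8
6 + 2
4 + 4
4 + 2 + 2
2 + 2 + 2 + 2
That's 5 in total.

5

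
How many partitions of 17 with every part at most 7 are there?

Counting exhaustively, 201 partitions satisfy the conditions.

201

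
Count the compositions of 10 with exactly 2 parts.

By stars and bars with positive parts, the count is C(9,1) = 9.

9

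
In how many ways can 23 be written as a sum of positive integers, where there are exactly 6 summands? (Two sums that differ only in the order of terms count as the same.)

163

There are 163 such partitions.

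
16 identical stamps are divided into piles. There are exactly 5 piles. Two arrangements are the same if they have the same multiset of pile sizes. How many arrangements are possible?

There are too many to list fully; the first 12 (by largest part) are:
1+1+1+1+12
1+1+1+2+11
1+1+1+3+10
1+1+2+2+10
1+1+1+4+9
1+1+2+3+9
1+2+2+2+9
1+1+1+5+8
1+1+2+4+8
1+1+3+3+8
1+2+2+3+8
2+2+2+2+8
…and 25 more, for 37 total.

37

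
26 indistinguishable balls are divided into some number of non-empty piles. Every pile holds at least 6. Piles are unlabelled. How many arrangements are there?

21

They are:
26
6, 20
7, 19
8, 18
9, 17
10, 16
11, 15
12, 14
6, 6, 14
13, 13
6, 7, 13
6, 8, 12
7, 7, 12
6, 9, 11
7, 8, 11
6, 10, 10
7, 9, 10
8, 8, 10
8, 9, 9
6, 6, 6, 8
6, 6, 7, 7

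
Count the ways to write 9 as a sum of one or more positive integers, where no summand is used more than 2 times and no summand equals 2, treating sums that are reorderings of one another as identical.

They are:
9
8+1
7+1+1
6+3
5+4
5+3+1
4+4+1
4+3+1+1

8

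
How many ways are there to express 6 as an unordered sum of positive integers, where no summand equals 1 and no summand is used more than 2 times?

3

Enumerating:
6
2, 4
3, 3
Counting gives 3.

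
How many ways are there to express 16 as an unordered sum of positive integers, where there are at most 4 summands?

64

There are too many to list fully; the first 12 (by largest part) are:
16
15, 1
14, 2
14, 1, 1
13, 3
13, 2, 1
13, 1, 1, 1
12, 4
12, 3, 1
12, 2, 2
12, 2, 1, 1
11, 5
…and 52 more, for 64 total.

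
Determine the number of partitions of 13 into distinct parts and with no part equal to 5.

14

They are:
13
12,1
11,2
10,3
10,2,1
9,4
9,3,1
8,4,1
8,3,2
7,6
7,4,2
7,3,2,1
6,4,3
6,4,2,1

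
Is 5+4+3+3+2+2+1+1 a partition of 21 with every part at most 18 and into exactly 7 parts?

The parts sum to 21, and the condition 'there are exactly 7 summands' is violated.

No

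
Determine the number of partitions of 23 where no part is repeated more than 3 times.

There are 592 such partitions.

592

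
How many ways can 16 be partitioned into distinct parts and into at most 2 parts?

8

They are:
16
1+15
2+14
3+13
4+12
5+11
6+10
7+9
Counting gives 8.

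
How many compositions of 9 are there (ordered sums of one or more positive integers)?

The number of compositions of n is 2^(n−1); here 2^8 = 256.

256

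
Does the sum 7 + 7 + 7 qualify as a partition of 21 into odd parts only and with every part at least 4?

Yes

The parts sum to 21, and the condition 'every summand is odd' holds; the condition 'every summand is at least 4' holds.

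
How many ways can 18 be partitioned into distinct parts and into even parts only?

8

Listing the qualifying partitions of 18:
18
16+2
14+4
12+6
12+4+2
10+8
10+6+2
8+6+4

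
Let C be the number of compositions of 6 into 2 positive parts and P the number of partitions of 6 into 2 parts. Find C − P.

Compositions: C(5,1) = 5.
Unordered (partitions into 2 parts): 3.
Difference: 5 − 3 = 2.

2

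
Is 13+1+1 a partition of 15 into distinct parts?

No

The parts sum to 15, and the condition 'all summands are distinct' is violated.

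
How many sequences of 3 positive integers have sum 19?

Place 2 bars in the 18 internal gaps of a row of 19 dots: C(18,2) = 153.

153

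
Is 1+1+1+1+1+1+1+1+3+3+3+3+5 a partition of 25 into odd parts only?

The parts sum to 25, and the condition 'every summand is odd' holds.

Yes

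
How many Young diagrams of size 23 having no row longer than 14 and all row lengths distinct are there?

79

There are 79 such partitions.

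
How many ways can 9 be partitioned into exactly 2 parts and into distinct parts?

Listing the qualifying partitions of 9:
1,8
2,7
3,6
4,5

4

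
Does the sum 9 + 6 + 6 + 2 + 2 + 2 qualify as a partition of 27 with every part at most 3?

No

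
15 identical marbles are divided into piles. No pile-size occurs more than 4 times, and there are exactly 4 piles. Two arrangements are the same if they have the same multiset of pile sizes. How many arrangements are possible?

27

A partial list (first 12 by largest part):
12, 1, 1, 1
11, 2, 1, 1
10, 3, 1, 1
10, 2, 2, 1
9, 4, 1, 1
9, 3, 2, 1
9, 2, 2, 2
8, 5, 1, 1
8, 4, 2, 1
8, 3, 3, 1
8, 3, 2, 2
7, 6, 1, 1
…and 15 more, for 27 total.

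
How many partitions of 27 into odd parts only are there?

192

Systematic enumeration (by largest part, then next-largest, …) yields 192.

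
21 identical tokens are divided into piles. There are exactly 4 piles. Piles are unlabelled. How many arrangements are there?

Enumerating by decreasing first part gives 72 partitions in all.

72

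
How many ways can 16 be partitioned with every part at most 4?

64

There are too many to list fully; the first 12 (by largest part) are:
4,4,4,4
4,4,4,3,1
4,4,4,2,2
4,4,4,2,1,1
4,4,4,1,1,1,1
4,4,3,3,2
4,4,3,3,1,1
4,4,3,2,2,1
4,4,3,2,1,1,1
4,4,3,1,1,1,1,1
4,4,2,2,2,2
4,4,2,2,2,1,1
…and 52 more, for 64 total.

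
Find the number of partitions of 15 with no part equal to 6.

Enumerating by decreasing first part gives 146 partitions in all.

146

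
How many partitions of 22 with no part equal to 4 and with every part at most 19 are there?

613

Systematic enumeration (by largest part, then next-largest, …) yields 613.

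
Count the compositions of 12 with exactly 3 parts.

Place 2 bars in the 11 internal gaps of a row of 12 dots: C(11,2) = 55.

55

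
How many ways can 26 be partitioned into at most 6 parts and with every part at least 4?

There are too many to list fully; the first 12 (by largest part) are:
26
22,4
21,5
20,6
19,7
18,8
18,4,4
17,9
17,5,4
16,10
16,6,4
16,5,5
…and 58 more, for 70 total.

70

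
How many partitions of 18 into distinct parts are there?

There are too many to list fully; the first 12 (by largest part) are:
18
17 + 1
16 + 2
15 + 3
15 + 2 + 1
14 + 4
14 + 3 + 1
13 + 5
13 + 4 + 1
13 + 3 + 2
12 + 6
12 + 5 + 1
…and 34 more, for 46 total.

46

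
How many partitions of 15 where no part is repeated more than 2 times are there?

70

A partial list (first 12 by largest part):
15
14+1
13+2
13+1+1
12+3
12+2+1
11+4
11+3+1
11+2+2
11+2+1+1
10+5
10+4+1
…and 58 more, for 70 total.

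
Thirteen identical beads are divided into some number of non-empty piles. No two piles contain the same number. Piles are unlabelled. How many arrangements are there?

They are:
13
12 + 1
11 + 2
10 + 3
10 + 2 + 1
9 + 4
9 + 3 + 1
8 + 5
8 + 4 + 1
8 + 3 + 2
7 + 6
7 + 5 + 1
7 + 4 + 2
7 + 3 + 2 + 1
6 + 5 + 2
6 + 4 + 3
6 + 4 + 2 + 1
5 + 4 + 3 + 1

18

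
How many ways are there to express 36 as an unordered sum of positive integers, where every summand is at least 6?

Enumerating by decreasing first part gives 96 partitions in all.

96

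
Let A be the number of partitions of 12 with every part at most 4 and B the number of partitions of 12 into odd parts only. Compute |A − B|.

19

Partitions of 12 with every part at most 4: 34.
Partitions of 12 into odd parts only: 15.
|34 − 15| = 19.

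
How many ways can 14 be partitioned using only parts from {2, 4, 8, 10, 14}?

Enumerating:
14
4,10
2,2,10
2,4,8
2,2,2,8
2,4,4,4
2,2,2,4,4
2,2,2,2,2,4
2,2,2,2,2,2,2
That's 9 in total.

9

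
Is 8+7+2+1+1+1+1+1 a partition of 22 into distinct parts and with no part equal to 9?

No

The parts sum to 22, and the condition 'all summands are distinct' is violated.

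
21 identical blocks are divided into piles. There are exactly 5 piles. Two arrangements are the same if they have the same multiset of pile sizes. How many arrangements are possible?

101

Counting exhaustively, 101 partitions satisfy the conditions.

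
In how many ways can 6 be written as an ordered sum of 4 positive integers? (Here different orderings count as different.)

A composition of 6 into 4 positive parts is chosen by placing 3 dividers among the 5 gaps between 6 units: C(5,3) = 10.

10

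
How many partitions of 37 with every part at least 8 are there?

There are too many to list fully; the first 12 (by largest part) are:
37
8+29
9+28
10+27
11+26
12+25
13+24
14+23
15+22
16+21
8+8+21
17+20
…and 27 more, for 39 total.

39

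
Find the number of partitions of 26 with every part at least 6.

The partitions of 26 that satisfy the conditions:
26
20 + 6
19 + 7
18 + 8
17 + 9
16 + 10
15 + 11
14 + 12
14 + 6 + 6
13 + 13
13 + 7 + 6
12 + 8 + 6
12 + 7 + 7
11 + 9 + 6
11 + 8 + 7
10 + 10 + 6
10 + 9 + 7
10 + 8 + 8
9 + 9 + 8
8 + 6 + 6 + 6
7 + 7 + 6 + 6
That's 21 in total.

21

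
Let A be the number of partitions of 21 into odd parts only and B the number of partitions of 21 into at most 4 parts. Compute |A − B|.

Partitions of 21 into odd parts only: 76.
Partitions of 21 into at most 4 parts: 120.
|76 − 120| = 44.

44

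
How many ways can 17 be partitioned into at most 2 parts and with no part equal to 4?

The partitions of 17 that satisfy the conditions:
17
16+1
15+2
14+3
12+5
11+6
10+7
9+8
Counting gives 8.

8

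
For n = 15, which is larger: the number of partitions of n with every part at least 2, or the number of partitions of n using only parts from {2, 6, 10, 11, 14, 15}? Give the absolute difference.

Partitions of 15 with every part at least 2: 41.
Partitions of 15 using only parts from {2, 6, 10, 11, 14, 15}: 2.
|41 − 2| = 39.

39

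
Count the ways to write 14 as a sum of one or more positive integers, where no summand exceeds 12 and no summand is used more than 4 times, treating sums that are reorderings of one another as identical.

Systematic enumeration (by largest part, then next-largest, …) yields 98.

98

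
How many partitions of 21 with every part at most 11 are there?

695

Counting exhaustively, 695 partitions satisfy the conditions.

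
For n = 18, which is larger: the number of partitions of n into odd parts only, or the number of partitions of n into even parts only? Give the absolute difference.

Partitions of 18 into odd parts only: 46.
Partitions of 18 into even parts only: 30.
|46 − 30| = 16.

16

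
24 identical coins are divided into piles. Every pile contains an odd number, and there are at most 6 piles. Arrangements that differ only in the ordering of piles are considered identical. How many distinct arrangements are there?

55

A partial list (first 12 by largest part):
23 + 1
21 + 3
21 + 1 + 1 + 1
19 + 5
19 + 3 + 1 + 1
19 + 1 + 1 + 1 + 1 + 1
17 + 7
17 + 5 + 1 + 1
17 + 3 + 3 + 1
17 + 3 + 1 + 1 + 1 + 1
15 + 9
15 + 7 + 1 + 1
…and 43 more, for 55 total.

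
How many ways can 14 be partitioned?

135

Enumerating by decreasing first part gives 135 partitions in all.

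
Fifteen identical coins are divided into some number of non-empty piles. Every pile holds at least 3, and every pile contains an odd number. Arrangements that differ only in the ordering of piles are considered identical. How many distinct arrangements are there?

Enumerating:
15
9,3,3
7,5,3
5,5,5
3,3,3,3,3

5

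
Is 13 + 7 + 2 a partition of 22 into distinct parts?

Yes

The parts sum to 22, and the condition 'all summands are distinct' holds.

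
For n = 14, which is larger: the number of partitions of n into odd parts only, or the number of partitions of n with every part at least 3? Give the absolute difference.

Partitions of 14 into odd parts only: 22.
Partitions of 14 with every part at least 3: 13.
|22 − 13| = 9.

9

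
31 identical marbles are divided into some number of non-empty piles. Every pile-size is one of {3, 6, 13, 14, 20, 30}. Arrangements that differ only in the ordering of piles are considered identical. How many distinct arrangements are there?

5

They are:
14 + 14 + 3
13 + 6 + 6 + 6
13 + 6 + 6 + 3 + 3
13 + 6 + 3 + 3 + 3 + 3
13 + 3 + 3 + 3 + 3 + 3 + 3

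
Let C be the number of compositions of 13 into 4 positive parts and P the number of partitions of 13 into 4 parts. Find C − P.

Compositions: C(12,3) = 220.
Partitions of 13 into exactly 4 parts: 18.
Difference: 220 − 18 = 202.

202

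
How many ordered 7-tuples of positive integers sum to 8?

Place 6 bars in the 7 internal gaps of a row of 8 dots: C(7,6) = 7.

7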